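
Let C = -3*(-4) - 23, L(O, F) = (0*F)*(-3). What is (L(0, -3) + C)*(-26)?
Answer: 286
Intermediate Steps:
L(O, F) = 0 (L(O, F) = 0*(-3) = 0)
C = -11 (C = 12 - 23 = -11)
(L(0, -3) + C)*(-26) = (0 - 11)*(-26) = -11*(-26) = 286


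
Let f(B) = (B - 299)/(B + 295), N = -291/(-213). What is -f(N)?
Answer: 1174/1169 ≈ 1.0043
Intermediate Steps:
N = 97/71 (N = -291*(-1/213) = 97/71 ≈ 1.3662)
f(B) = (-299 + B)/(295 + B)
-f(N) = -(-299 + 97/71)/(295 + 97/71) = -(-21132)/(21042/71*71) = -71*(-21132)/(21042*71) = -1*(-1174/1169) = 1174/1169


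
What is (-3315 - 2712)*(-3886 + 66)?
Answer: 23023140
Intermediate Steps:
(-3315 - 2712)*(-3886 + 66) = -6027*(-3820) = 23023140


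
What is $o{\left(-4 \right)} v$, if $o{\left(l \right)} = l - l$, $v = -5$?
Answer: $0$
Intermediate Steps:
$o{\left(l \right)} = 0$
$o{\left(-4 \right)} v = 0 \left(-5\right) = 0$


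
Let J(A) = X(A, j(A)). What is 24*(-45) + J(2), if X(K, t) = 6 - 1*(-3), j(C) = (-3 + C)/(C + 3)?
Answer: -1071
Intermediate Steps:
j(C) = (-3 + C)/(3 + C)
X(K, t) = 9 (X(K, t) = 6 + 3 = 9)
J(A) = 9
24*(-45) + J(2) = 24*(-45) + 9 = -1080 + 9 = -1071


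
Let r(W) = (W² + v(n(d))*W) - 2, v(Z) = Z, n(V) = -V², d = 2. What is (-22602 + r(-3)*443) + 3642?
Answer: -10543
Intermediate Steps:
r(W) = -2 + W² - 4*W (r(W) = (W² + (-1*2²)*W) - 2 = (W² + (-1*4)*W) - 2 = (W² - 4*W) - 2 = -2 + W² - 4*W)
(-22602 + r(-3)*443) + 3642 = (-22602 + (-2 + (-3)² - 4*(-3))*443) + 3642 = (-22602 + (-2 + 9 + 12)*443) + 3642 = (-22602 + 19*443) + 3642 = (-22602 + 8417) + 3642 = -14185 + 3642 = -10543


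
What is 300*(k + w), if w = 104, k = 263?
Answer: 110100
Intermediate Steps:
300*(k + w) = 300*(263 + 104) = 300*367 = 110100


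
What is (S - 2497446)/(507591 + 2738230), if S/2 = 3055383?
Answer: 3613320/3245821 ≈ 1.1132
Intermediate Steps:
S = 6110766 (S = 2*3055383 = 6110766)
(S - 2497446)/(507591 + 2738230) = (6110766 - 2497446)/(507591 + 2738230) = 3613320/3245821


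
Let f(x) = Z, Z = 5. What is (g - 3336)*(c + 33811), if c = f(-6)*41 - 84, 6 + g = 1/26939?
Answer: -3054902608684/26939 ≈ -1.1340e+8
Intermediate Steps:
g = -161633/26939 (g = -6 + 1/26939 = -161633/26939 ≈ -6.0000)
f(x) = 5
c = 121 (c = 5*41 - 84 = 205 - 84 = 121)
(g - 3336)*(c + 33811) = (-161633/26939 - 3336)*(121 + 33811) = -90030137/26939*33932 = -3054902608684/26939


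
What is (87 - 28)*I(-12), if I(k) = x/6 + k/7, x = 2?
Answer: -1711/21 ≈ -81.476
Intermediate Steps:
I(k) = ⅓ + k/7 (I(k) = 2/6 + k/7 = 2*(⅙) + k*(⅐) = ⅓ + k/7)
(87 - 28)*I(-12) = (87 - 28)*(⅓ + (⅐)*(-12)) = 59*(⅓ - 12/7) = 59*(-29/21) = -1711/21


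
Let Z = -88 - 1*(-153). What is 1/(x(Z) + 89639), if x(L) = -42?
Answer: 1/89597 ≈ 1.1161e-5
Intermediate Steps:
Z = 65 (Z = -88 + 153 = 65)
1/(x(Z) + 89639) = 1/(-42 + 89639) = 1/89597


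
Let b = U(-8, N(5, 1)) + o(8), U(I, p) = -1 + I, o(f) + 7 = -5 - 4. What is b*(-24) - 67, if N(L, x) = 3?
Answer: 533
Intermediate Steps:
o(f) = -16 (o(f) = -7 + (-5 - 4) = -7 - 9 = -16)
b = -25 (b = (-1 - 8) - 16 = -9 - 16 = -25)
b*(-24) - 67 = -25*(-24) - 67 = 600 - 67 = 533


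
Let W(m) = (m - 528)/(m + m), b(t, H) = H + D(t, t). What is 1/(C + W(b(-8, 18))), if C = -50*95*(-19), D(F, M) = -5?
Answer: 26/2345985 ≈ 1.1083e-5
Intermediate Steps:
b(t, H) = -5 + H (b(t, H) = H - 5 = -5 + H)
W(m) = (-528 + m)/(2*m) (W(m) = (-528 + m)/((2*m)) = (-528 + m)*(1/(2*m)) = (-528 + m)/(2*m))
C = 90250 (C = -4750*(-19) = 90250)
1/(C + W(b(-8, 18))) = 1/(90250 + (-528 + (-5 + 18))/(2*(-5 + 18))) = 1/(90250 + (1/2)*(-528 + 13)/13) = 1/(90250 + (1/2)*(1/13)*(-515)) = 1/(90250 - 515/26) = 1/(2345985/26) = 26/2345985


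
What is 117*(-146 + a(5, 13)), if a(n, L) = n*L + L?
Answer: -7956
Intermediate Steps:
a(n, L) = L + L*n (a(n, L) = L*n + L = L + L*n)
117*(-146 + a(5, 13)) = 117*(-146 + 13*(1 + 5)) = 117*(-146 + 13*6) = 117*(-146 + 78) = 117*(-68) = -7956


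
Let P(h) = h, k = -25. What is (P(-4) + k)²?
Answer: 841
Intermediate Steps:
(P(-4) + k)² = (-4 - 25)² = (-29)² = 841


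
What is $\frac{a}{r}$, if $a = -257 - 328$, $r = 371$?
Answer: $- \frac{585}{371} \approx -1.5768$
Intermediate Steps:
$a = -585$
$\frac{a}{r} = - \frac{585}{371}$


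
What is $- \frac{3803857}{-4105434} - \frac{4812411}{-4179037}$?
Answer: $\frac{35653494887083}{17156760587058} \approx 2.0781$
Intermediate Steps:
$- \frac{3803857}{-4105434} - \frac{4812411}{-4179037} = \left(-3803857\right) \left(- \frac{1}{4105434}\right) - - \frac{4812411}{4179037} = \frac{3803857}{4105434} + \frac{4812411}{4179037} = \frac{35653494887083}{17156760587058}$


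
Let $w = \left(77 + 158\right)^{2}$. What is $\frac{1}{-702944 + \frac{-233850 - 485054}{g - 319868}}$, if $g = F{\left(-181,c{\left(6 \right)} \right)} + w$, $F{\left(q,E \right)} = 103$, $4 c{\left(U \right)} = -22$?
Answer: $- \frac{66135}{46489021714} \approx -1.4226 \cdot 10^{-6}$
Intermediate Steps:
$w = 55225$ ($w = 235^{2} = 55225$)
$c{\left(U \right)} = - \frac{11}{2}$ ($c{\left(U \right)} = \frac{1}{4} \left(-22\right) = - \frac{11}{2}$)
$g = 55328$ ($g = 103 + 55225 = 55328$)
$\frac{1}{-702944 + \frac{-233850 - 485054}{g - 319868}} = \frac{1}{-702944 + \frac{-233850 - 485054}{55328 - 319868}} = \frac{1}{-702944 - \frac{718904}{-264540}} = \frac{1}{-702944 - - \frac{179726}{66135}} = \frac{1}{-702944 + \frac{179726}{66135}} = \frac{1}{- \frac{46489021714}{66135}} = - \frac{66135}{46489021714}$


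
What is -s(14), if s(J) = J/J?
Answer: -1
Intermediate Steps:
s(J) = 1
-s(14) = -1*1 = -1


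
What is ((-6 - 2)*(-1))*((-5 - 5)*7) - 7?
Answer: -567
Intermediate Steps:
((-6 - 2)*(-1))*((-5 - 5)*7) - 7 = (-8*(-1))*(-10*7) - 7 = 8*(-70) - 7 = -560 - 7 = -567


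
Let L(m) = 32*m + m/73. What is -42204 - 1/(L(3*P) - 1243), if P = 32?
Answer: -5639003125/133613 ≈ -42204.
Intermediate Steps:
L(m) = 2337*m/73 (L(m) = 32*m + m*(1/73) = 32*m + m/73 = 2337*m/73)
-42204 - 1/(L(3*P) - 1243) = -42204 - 1/(2337*(3*32)/73 - 1243) = -42204 - 1/((2337/73)*96 - 1243) = -42204 - 1/(224352/73 - 1243) = -42204 - 1/133613/73 = -42204 - 1*73/133613 = -42204 - 73/133613 = -5639003125/133613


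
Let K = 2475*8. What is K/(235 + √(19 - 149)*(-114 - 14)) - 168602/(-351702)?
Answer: 200488922329/76851986679 + 506880*I*√130/437029 ≈ 2.6088 + 13.224*I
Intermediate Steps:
K = 19800
K/(235 + √(19 - 149)*(-114 - 14)) - 168602/(-351702) = 19800/(235 + √(19 - 149)*(-114 - 14)) - 168602/(-351702) = 19800/(235 + √(-130)*(-128)) - 168602*(-1/351702) = 19800/(235 + (I*√130)*(-128)) + 84301/175851 = 19800/(235 - 128*I*√130) + 84301/175851 = 84301/175851 + 19800/(235 - 128*I*√130)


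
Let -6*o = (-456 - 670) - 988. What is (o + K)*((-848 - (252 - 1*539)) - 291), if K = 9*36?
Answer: -576236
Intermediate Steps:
K = 324
o = 1057/3 (o = -((-456 - 670) - 988)/6 = -(-1126 - 988)/6 = -1/6*(-2114) = 1057/3 ≈ 352.33)
(o + K)*((-848 - (252 - 1*539)) - 291) = (1057/3 + 324)*((-848 - (252 - 1*539)) - 291) = 2029*((-848 - (252 - 539)) - 291)/3 = 2029*((-848 - 1*(-287)) - 291)/3 = 2029*((-848 + 287) - 291)/3 = 2029*(-561 - 291)/3 = (2029/3)*(-852) = -576236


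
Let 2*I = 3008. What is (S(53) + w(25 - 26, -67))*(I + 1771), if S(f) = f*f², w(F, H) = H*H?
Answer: 502273650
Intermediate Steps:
w(F, H) = H²
S(f) = f³
I = 1504 (I = (½)*3008 = 1504)
(S(53) + w(25 - 26, -67))*(I + 1771) = (53³ + (-67)²)*(1504 + 1771) = (148877 + 4489)*3275 = 153366*3275 = 502273650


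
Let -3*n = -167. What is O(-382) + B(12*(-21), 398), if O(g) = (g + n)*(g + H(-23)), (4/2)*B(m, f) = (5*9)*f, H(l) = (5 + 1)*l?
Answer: 535945/3 ≈ 1.7865e+5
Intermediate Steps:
n = 167/3 (n = -⅓*(-167) = 167/3 ≈ 55.667)
H(l) = 6*l
B(m, f) = 45*f/2 (B(m, f) = ((5*9)*f)/2 = (45*f)/2 = 45*f/2)
O(g) = (-138 + g)*(167/3 + g) (O(g) = (g + 167/3)*(g + 6*(-23)) = (167/3 + g)*(g - 138) = (167/3 + g)*(-138 + g) = (-138 + g)*(167/3 + g))
O(-382) + B(12*(-21), 398) = (-7682 + (-382)² - 247/3*(-382)) + (45/2)*398 = (-7682 + 145924 + 94354/3) + 8955 = 509080/3 + 8955 = 535945/3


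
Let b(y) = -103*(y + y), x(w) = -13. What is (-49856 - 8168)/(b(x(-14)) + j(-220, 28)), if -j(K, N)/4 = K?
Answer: -29012/1779 ≈ -16.308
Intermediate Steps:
j(K, N) = -4*K
b(y) = -206*y
(-49856 - 8168)/(b(x(-14)) + j(-220, 28)) = (-49856 - 8168)/(-206*(-13) - 4*(-220)) = -58024/(2678 + 880) = -58024/3558 = -58024*1/3558 = -29012/1779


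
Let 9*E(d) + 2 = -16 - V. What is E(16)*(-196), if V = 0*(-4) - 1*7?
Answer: 2156/9 ≈ 239.56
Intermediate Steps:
V = -7 (V = 0 - 7 = -7)
E(d) = -11/9 (E(d) = -2/9 + (-16 - 1*(-7))/9 = -2/9 + (-16 + 7)/9 = -2/9 + (⅑)*(-9) = -2/9 - 1 = -11/9)
E(16)*(-196) = -11/9*(-196) = 2156/9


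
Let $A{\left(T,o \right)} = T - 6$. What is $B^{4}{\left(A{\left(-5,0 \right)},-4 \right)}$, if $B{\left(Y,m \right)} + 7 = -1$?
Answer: $4096$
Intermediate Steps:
$A{\left(T,o \right)} = -6 + T$ ($A{\left(T,o \right)} = T - 6 = -6 + T$)
$B{\left(Y,m \right)} = -8$ ($B{\left(Y,m \right)} = -7 - 1 = -8$)
$B^{4}{\left(A{\left(-5,0 \right)},-4 \right)} = \left(-8\right)^{4} = 4096$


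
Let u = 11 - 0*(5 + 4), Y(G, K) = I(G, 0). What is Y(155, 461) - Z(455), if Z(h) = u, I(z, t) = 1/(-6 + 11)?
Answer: -54/5 ≈ -10.800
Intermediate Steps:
I(z, t) = ⅕ (I(z, t) = 1/5 = ⅕)
Y(G, K) = ⅕
u = 11 (u = 11 - 0*9 = 11 - 5*0 = 11 + 0 = 11)
Z(h) = 11
Y(155, 461) - Z(455) = ⅕ - 1*11 = ⅕ - 11 = -54/5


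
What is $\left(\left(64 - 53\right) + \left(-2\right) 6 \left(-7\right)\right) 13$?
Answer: $1235$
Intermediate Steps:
$\left(\left(64 - 53\right) + \left(-2\right) 6 \left(-7\right)\right) 13 = \left(\left(64 - 53\right) - -84\right) 13 = \left(11 + 84\right) 13 = 95 \cdot 13 = 1235$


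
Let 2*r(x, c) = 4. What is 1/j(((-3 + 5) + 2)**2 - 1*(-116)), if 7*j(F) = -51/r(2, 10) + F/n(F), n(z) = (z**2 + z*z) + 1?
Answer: -487886/1777035 ≈ -0.27455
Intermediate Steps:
r(x, c) = 2 (r(x, c) = (1/2)*4 = 2)
n(z) = 1 + 2*z**2 (n(z) = (z**2 + z**2) + 1 = 2*z**2 + 1 = 1 + 2*z**2)
j(F) = -51/14 + F/(7*(1 + 2*F**2)) (j(F) = (-51/2 + F/(1 + 2*F**2))/7 = -51/14 + F/(7*(1 + 2*F**2)))
1/j(((-3 + 5) + 2)**2 - 1*(-116)) = 1/((-51 - 102*(((-3 + 5) + 2)**2 - 1*(-116))**2 + 2*(((-3 + 5) + 2)**2 - 1*(-116)))/(14*(1 + 2*(((-3 + 5) + 2)**2 - 1*(-116))**2))) = 1/((-51 - 102*((2 + 2)**2 + 116)**2 + 2*((2 + 2)**2 + 116))/(14*(1 + 2*((2 + 2)**2 + 116)**2))) = 1/((-51 - 102*(4**2 + 116)**2 + 2*(4**2 + 116))/(14*(1 + 2*(4**2 + 116)**2))) = 1/((-51 - 102*(16 + 116)**2 + 2*(16 + 116))/(14*(1 + 2*(16 + 116)**2))) = 1/((-51 - 102*132**2 + 2*132)/(14*(1 + 2*132**2))) = 1/((-51 - 102*17424 + 264)/(14*(1 + 2*17424))) = 1/((-51 - 1777248 + 264)/(14*(1 + 34848))) = 1/((1/14)*(-1777035)/34849) = 1/((1/14)*(1/34849)*(-1777035)) = 1/(-1777035/487886) = -487886/1777035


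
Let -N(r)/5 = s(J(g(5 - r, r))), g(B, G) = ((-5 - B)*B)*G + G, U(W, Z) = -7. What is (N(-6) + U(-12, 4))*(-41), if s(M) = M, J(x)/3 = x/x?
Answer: 902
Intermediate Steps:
g(B, G) = G + B*G*(-5 - B) (g(B, G) = (B*(-5 - B))*G + G = B*G*(-5 - B) + G = G + B*G*(-5 - B))
J(x) = 3 (J(x) = 3*(x/x) = 3*1 = 3)
N(r) = -15 (N(r) = -5*3 = -15)
(N(-6) + U(-12, 4))*(-41) = (-15 - 7)*(-41) = -22*(-41) = 902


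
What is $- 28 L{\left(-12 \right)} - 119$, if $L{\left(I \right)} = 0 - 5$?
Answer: $21$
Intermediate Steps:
$L{\left(I \right)} = -5$
$- 28 L{\left(-12 \right)} - 119 = \left(-28\right) \left(-5\right) - 119 = 140 - 119 = 21$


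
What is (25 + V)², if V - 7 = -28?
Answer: 16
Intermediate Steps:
V = -21 (V = 7 - 28 = -21)
(25 + V)² = (25 - 21)² = 4² = 16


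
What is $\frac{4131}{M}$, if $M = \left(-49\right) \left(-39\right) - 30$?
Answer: $\frac{459}{209} \approx 2.1962$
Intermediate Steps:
$M = 1881$ ($M = 1911 - 30 = 1881$)
$\frac{4131}{M} = \frac{4131}{1881} = 4131 \cdot \frac{1}{1881} = \frac{459}{209}$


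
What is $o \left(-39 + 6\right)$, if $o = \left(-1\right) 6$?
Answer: $198$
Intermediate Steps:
$o = -6$
$o \left(-39 + 6\right) = - 6 \left(-39 + 6\right) = \left(-6\right) \left(-33\right) = 198$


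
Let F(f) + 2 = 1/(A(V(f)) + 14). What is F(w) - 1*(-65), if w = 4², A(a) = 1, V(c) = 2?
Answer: 946/15 ≈ 63.067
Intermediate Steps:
w = 16
F(f) = -29/15 (F(f) = -2 + 1/(1 + 14) = -2 + 1/15 = -29/15)
F(w) - 1*(-65) = -29/15 - 1*(-65) = -29/15 + 65 = 946/15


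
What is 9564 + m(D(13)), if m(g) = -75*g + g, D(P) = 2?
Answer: 9416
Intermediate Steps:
m(g) = -74*g
9564 + m(D(13)) = 9564 - 74*2 = 9564 - 148 = 9416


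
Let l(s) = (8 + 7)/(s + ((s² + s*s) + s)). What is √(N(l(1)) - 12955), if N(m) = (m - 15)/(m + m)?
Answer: I*√51826/2 ≈ 113.83*I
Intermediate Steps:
l(s) = 15/(2*s + 2*s²) (l(s) = 15/(s + ((s² + s²) + s)) = 15/(s + (2*s² + s)) = 15/(s + (s + 2*s²)) = 15/(2*s + 2*s²))
N(m) = (-15 + m)/(2*m) (N(m) = (-15 + m)/((2*m)) = (-15 + m)*(1/(2*m)) = (-15 + m)/(2*m))
√(N(l(1)) - 12955) = √((-15 + (15/2)/(1*(1 + 1)))/(2*(((15/2)/(1*(1 + 1))))) - 12955) = √((-15 + (15/2)*1/2)/(2*(((15/2)*1/2))) - 12955) = √((-15 + (15/2)*1*(½))/(2*(((15/2)*1*(½)))) - 12955) = √((-15 + 15/4)/(2*(15/4)) - 12955) = √((½)*(4/15)*(-45/4) - 12955) = √(-3/2 - 12955) = √(-25913/2) = I*√51826/2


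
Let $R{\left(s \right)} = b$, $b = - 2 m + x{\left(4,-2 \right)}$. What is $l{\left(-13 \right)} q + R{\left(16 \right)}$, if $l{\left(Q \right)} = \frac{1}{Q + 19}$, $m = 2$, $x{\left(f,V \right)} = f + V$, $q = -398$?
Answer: $- \frac{205}{3} \approx -68.333$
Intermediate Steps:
$x{\left(f,V \right)} = V + f$
$l{\left(Q \right)} = \frac{1}{19 + Q}$
$b = -2$ ($b = \left(-2\right) 2 + \left(-2 + 4\right) = -4 + 2 = -2$)
$R{\left(s \right)} = -2$
$l{\left(-13 \right)} q + R{\left(16 \right)} = \frac{1}{19 - 13} \left(-398\right) - 2 = \frac{1}{6} \left(-398\right) - 2 = - \frac{199}{3} - 2 = - \frac{205}{3}$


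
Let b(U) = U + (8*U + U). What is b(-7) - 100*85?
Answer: -8570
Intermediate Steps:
b(U) = 10*U (b(U) = U + 9*U = 10*U)
b(-7) - 100*85 = 10*(-7) - 100*85 = -70 - 8500 = -8570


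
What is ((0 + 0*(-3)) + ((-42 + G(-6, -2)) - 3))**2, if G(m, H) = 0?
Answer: 2025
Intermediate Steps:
((0 + 0*(-3)) + ((-42 + G(-6, -2)) - 3))**2 = ((0 + 0*(-3)) + ((-42 + 0) - 3))**2 = ((0 + 0) + (-42 - 3))**2 = (0 - 45)**2 = (-45)**2 = 2025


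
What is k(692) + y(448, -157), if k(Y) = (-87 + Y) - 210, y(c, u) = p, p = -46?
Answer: 349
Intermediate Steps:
y(c, u) = -46
k(Y) = -297 + Y
k(692) + y(448, -157) = (-297 + 692) - 46 = 395 - 46 = 349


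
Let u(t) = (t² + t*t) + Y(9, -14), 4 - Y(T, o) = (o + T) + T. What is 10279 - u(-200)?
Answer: -69721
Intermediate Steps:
Y(T, o) = 4 - o - 2*T (Y(T, o) = 4 - ((o + T) + T) = 4 - ((T + o) + T) = 4 - (o + 2*T) = 4 + (-o - 2*T) = 4 - o - 2*T)
u(t) = 2*t² (u(t) = (t² + t*t) + (4 - 1*(-14) - 2*9) = (t² + t²) + (4 + 14 - 18) = 2*t² + 0 = 2*t²)
10279 - u(-200) = 10279 - 2*(-200)² = 10279 - 2*40000 = 10279 - 1*80000 = 10279 - 80000 = -69721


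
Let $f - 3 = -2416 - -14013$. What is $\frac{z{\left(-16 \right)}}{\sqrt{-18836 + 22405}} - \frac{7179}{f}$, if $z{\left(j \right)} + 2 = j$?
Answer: $- \frac{7179}{11600} - \frac{18 \sqrt{3569}}{3569} \approx -0.92018$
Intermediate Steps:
$f = 11600$ ($f = 3 - -11597 = 3 + \left(-2416 + 14013\right) = 3 + 11597 = 11600$)
$z{\left(j \right)} = -2 + j$
$\frac{z{\left(-16 \right)}}{\sqrt{-18836 + 22405}} - \frac{7179}{f} = \frac{-2 - 16}{\sqrt{-18836 + 22405}} - \frac{7179}{11600} = - \frac{18}{\sqrt{3569}} - \frac{7179}{11600} = - 18 \frac{\sqrt{3569}}{3569} - \frac{7179}{11600} = - \frac{18 \sqrt{3569}}{3569} - \frac{7179}{11600} = - \frac{7179}{11600} - \frac{18 \sqrt{3569}}{3569}$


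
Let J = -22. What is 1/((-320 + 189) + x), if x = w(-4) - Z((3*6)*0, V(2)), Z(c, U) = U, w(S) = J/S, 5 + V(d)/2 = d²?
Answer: -2/247 ≈ -0.0080972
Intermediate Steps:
V(d) = -10 + 2*d²
w(S) = -22/S
x = 15/2 (x = -22/(-4) - (-10 + 2*2²) = -22*(-¼) - (-10 + 2*4) = 11/2 - (-10 + 8) = 11/2 - 1*(-2) = 11/2 + 2 = 15/2 ≈ 7.5000)
1/((-320 + 189) + x) = 1/((-320 + 189) + 15/2) = 1/(-131 + 15/2) = 1/(-247/2) = -2/247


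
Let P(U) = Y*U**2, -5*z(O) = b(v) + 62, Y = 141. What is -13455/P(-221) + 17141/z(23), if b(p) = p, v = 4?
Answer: -15133725965/11654214 ≈ -1298.6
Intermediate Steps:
z(O) = -66/5 (z(O) = -(4 + 62)/5 = -1/5*66 = -66/5)
P(U) = 141*U**2
-13455/P(-221) + 17141/z(23) = -13455/(141*(-221)**2) + 17141/(-66/5) = -13455/(141*48841) + 17141*(-5/66) = -13455/6886581 - 85705/66 = -13455*1/6886581 - 85705/66 = -345/176579 - 85705/66 = -15133725965/11654214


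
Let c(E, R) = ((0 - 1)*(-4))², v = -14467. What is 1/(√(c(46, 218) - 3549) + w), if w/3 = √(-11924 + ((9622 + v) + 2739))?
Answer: -I/(√3533 + 3*√14030) ≈ -0.0024109*I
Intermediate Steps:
w = 3*I*√14030 (w = 3*√(-11924 + ((9622 - 14467) + 2739)) = 3*√(-11924 + (-4845 + 2739)) = 3*√(-11924 - 2106) = 3*√(-14030) = 3*(I*√14030) = 3*I*√14030 ≈ 355.34*I)
c(E, R) = 16 (c(E, R) = (-1*(-4))² = 4² = 16)
1/(√(c(46, 218) - 3549) + w) = 1/(√(16 - 3549) + 3*I*√14030) = 1/(√(-3533) + 3*I*√14030) = 1/(I*√3533 + 3*I*√14030)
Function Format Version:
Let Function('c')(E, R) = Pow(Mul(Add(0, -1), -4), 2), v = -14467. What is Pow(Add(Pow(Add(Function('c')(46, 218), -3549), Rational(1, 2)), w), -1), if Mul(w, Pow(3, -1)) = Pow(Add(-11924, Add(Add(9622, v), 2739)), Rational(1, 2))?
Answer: Mul(-1, I, Pow(Add(Pow(3533, Rational(1, 2)), Mul(3, Pow(14030, Rational(1, 2)))), -1)) ≈ Mul(-0.0024109, I)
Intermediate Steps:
w = Mul(3, I, Pow(14030, Rational(1, 2))) (w = Mul(3, Pow(Add(-11924, Add(Add(9622, -14467), 2739)), Rational(1, 2))) = Mul(3, Pow(Add(-11924, Add(-4845, 2739)), Rational(1, 2))) = Mul(3, Pow(Add(-11924, -2106), Rational(1, 2))) = Mul(3, Pow(-14030, Rational(1, 2))) = Mul(3, Mul(I, Pow(14030, Rational(1, 2)))) = Mul(3, I, Pow(14030, Rational(1, 2))) ≈ Mul(355.34, I))
Function('c')(E, R) = 16 (Function('c')(E, R) = Pow(Mul(-1, -4), 2) = Pow(4, 2) = 16)
Pow(Add(Pow(Add(Function('c')(46, 218), -3549), Rational(1, 2)), w), -1) = Pow(Add(Pow(Add(16, -3549), Rational(1, 2)), Mul(3, I, Pow(14030, Rational(1, 2)))), -1) = Pow(Add(Pow(-3533, Rational(1, 2)), Mul(3, I, Pow(14030, Rational(1, 2)))), -1) = Pow(Add(Mul(I, Pow(3533, Rational(1, 2))), Mul(3, I, Pow(14030, Rational(1, 2)))), -1)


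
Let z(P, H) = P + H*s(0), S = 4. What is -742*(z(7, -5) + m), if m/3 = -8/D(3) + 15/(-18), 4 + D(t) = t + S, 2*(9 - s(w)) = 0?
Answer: 35987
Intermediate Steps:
s(w) = 9 (s(w) = 9 - 1/2*0 = 9 + 0 = 9)
D(t) = t (D(t) = -4 + (t + 4) = -4 + (4 + t) = t)
z(P, H) = P + 9*H (z(P, H) = P + H*9 = P + 9*H)
m = -21/2 (m = 3*(-8/3 + 15/(-18)) = 3*(-8*1/3 + 15*(-1/18)) = 3*(-8/3 - 5/6) = 3*(-7/2) = -21/2 ≈ -10.500)
-742*(z(7, -5) + m) = -742*((7 + 9*(-5)) - 21/2) = -742*((7 - 45) - 21/2) = -742*(-38 - 21/2) = -742*(-97/2) = 35987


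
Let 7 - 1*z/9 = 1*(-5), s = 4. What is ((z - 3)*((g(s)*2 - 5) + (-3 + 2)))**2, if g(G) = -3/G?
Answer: 2480625/4 ≈ 6.2016e+5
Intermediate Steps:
z = 108 (z = 63 - 9*(-5) = 63 + 45 = 108)
((z - 3)*((g(s)*2 - 5) + (-3 + 2)))**2 = ((108 - 3)*((-3/4*2 - 5) + (-3 + 2)))**2 = (105*((-3*1/4*2 - 5) - 1))**2 = (105*((-3/4*2 - 5) - 1))**2 = (105*((-3/2 - 5) - 1))**2 = (105*(-13/2 - 1))**2 = (105*(-15/2))**2 = (-1575/2)**2 = 2480625/4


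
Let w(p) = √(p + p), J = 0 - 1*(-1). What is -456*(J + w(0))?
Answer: -456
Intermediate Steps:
J = 1 (J = 0 + 1 = 1)
w(p) = √2*√p (w(p) = √(2*p) = √2*√p)
-456*(J + w(0)) = -456*(1 + √2*√0) = -456*(1 + √2*0) = -456*(1 + 0) = -456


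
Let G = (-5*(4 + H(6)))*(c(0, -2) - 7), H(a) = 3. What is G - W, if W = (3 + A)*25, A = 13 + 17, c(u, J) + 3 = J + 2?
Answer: -475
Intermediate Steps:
c(u, J) = -1 + J (c(u, J) = -3 + (J + 2) = -3 + (2 + J) = -1 + J)
G = 350 (G = (-5*(4 + 3))*((-1 - 2) - 7) = (-5*7)*(-3 - 7) = -35*(-10) = 350)
A = 30
W = 825 (W = (3 + 30)*25 = 33*25 = 825)
G - W = 350 - 1*825 = 350 - 825 = -475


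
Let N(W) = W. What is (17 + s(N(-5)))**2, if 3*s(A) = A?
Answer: 2116/9 ≈ 235.11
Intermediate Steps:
s(A) = A/3
(17 + s(N(-5)))**2 = (17 + (1/3)*(-5))**2 = (17 - 5/3)**2 = (46/3)**2 = 2116/9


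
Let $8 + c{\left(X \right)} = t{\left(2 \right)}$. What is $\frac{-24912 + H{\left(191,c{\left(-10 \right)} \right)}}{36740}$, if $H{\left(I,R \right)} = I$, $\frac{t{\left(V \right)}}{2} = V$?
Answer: $- \frac{24721}{36740} \approx -0.67286$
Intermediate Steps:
$t{\left(V \right)} = 2 V$
$c{\left(X \right)} = -4$ ($c{\left(X \right)} = -8 + 2 \cdot 2 = -8 + 4 = -4$)
$\frac{-24912 + H{\left(191,c{\left(-10 \right)} \right)}}{36740} = \frac{-24912 + 191}{36740} = \left(-24721\right) \frac{1}{36740} = - \frac{24721}{36740}$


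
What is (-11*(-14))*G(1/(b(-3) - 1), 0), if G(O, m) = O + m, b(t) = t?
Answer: -77/2 ≈ -38.500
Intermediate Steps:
(-11*(-14))*G(1/(b(-3) - 1), 0) = (-11*(-14))*(1/(-3 - 1) + 0) = 154*(1/(-4) + 0) = 154*(-1/4 + 0) = 154*(-1/4) = -77/2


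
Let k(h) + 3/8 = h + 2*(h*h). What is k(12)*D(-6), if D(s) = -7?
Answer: -16779/8 ≈ -2097.4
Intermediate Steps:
k(h) = -3/8 + h + 2*h**2 (k(h) = -3/8 + (h + 2*(h*h)) = -3/8 + (h + 2*h**2) = -3/8 + h + 2*h**2)
k(12)*D(-6) = (-3/8 + 12 + 2*12**2)*(-7) = (-3/8 + 12 + 2*144)*(-7) = (-3/8 + 12 + 288)*(-7) = (2397/8)*(-7) = -16779/8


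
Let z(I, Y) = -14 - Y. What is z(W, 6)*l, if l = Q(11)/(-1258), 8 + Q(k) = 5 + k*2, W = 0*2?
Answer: 190/629 ≈ 0.30207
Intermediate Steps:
W = 0
Q(k) = -3 + 2*k (Q(k) = -8 + (5 + k*2) = -8 + (5 + 2*k) = -3 + 2*k)
l = -19/1258 (l = (-3 + 2*11)/(-1258) = (-3 + 22)*(-1/1258) = 19*(-1/1258) = -19/1258 ≈ -0.015103)
z(W, 6)*l = (-14 - 1*6)*(-19/1258) = (-14 - 6)*(-19/1258) = -20*(-19/1258) = 190/629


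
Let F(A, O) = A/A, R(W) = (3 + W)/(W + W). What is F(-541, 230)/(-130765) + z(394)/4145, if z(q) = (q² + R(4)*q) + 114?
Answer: 16287535871/433616740 ≈ 37.562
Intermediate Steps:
R(W) = (3 + W)/(2*W) (R(W) = (3 + W)/((2*W)) = (3 + W)*(1/(2*W)) = (3 + W)/(2*W))
F(A, O) = 1
z(q) = 114 + q² + 7*q/8 (z(q) = (q² + ((½)*(3 + 4)/4)*q) + 114 = (q² + ((½)*(¼)*7)*q) + 114 = (q² + 7*q/8) + 114 = 114 + q² + 7*q/8)
F(-541, 230)/(-130765) + z(394)/4145 = 1/(-130765) + (114 + 394² + (7/8)*394)/4145 = 1*(-1/130765) + (114 + 155236 + 1379/4)*(1/4145) = -1/130765 + (622779/4)*(1/4145) = -1/130765 + 622779/16580 = 16287535871/433616740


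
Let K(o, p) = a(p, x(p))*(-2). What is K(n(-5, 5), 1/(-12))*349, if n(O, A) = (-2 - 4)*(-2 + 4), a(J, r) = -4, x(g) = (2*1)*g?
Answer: 2792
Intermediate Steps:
x(g) = 2*g
n(O, A) = -12 (n(O, A) = -6*2 = -12)
K(o, p) = 8 (K(o, p) = -4*(-2) = 8)
K(n(-5, 5), 1/(-12))*349 = 8*349 = 2792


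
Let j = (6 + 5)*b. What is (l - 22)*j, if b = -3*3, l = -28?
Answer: 4950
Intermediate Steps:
b = -9 (b = -1*9 = -9)
j = -99 (j = (6 + 5)*(-9) = 11*(-9) = -99)
(l - 22)*j = (-28 - 22)*(-99) = -50*(-99) = 4950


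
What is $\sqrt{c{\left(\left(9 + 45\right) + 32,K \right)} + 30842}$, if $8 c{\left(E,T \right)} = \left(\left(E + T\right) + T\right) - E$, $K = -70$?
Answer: $\frac{\sqrt{123298}}{2} \approx 175.57$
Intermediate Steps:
$c{\left(E,T \right)} = \frac{T}{4}$ ($c{\left(E,T \right)} = \frac{\left(\left(E + T\right) + T\right) - E}{8} = \frac{\left(E + 2 T\right) - E}{8} = \frac{2 T}{8} = \frac{T}{4}$)
$\sqrt{c{\left(\left(9 + 45\right) + 32,K \right)} + 30842} = \sqrt{\frac{1}{4} \left(-70\right) + 30842} = \sqrt{- \frac{35}{2} + 30842} = \sqrt{\frac{61649}{2}} = \frac{\sqrt{123298}}{2}$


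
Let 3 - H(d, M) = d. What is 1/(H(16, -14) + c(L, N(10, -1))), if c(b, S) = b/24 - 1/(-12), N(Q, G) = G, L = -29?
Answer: -8/113 ≈ -0.070796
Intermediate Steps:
H(d, M) = 3 - d
c(b, S) = 1/12 + b/24 (c(b, S) = b*(1/24) - 1*(-1/12) = b/24 + 1/12 = 1/12 + b/24)
1/(H(16, -14) + c(L, N(10, -1))) = 1/((3 - 1*16) + (1/12 + (1/24)*(-29))) = 1/((3 - 16) + (1/12 - 29/24)) = 1/(-13 - 9/8) = 1/(-113/8) = -8/113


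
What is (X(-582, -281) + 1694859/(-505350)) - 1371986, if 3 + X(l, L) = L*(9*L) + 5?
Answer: -111402445703/168450 ≈ -6.6134e+5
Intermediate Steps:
X(l, L) = 2 + 9*L² (X(l, L) = -3 + (L*(9*L) + 5) = -3 + (9*L² + 5) = -3 + (5 + 9*L²) = 2 + 9*L²)
(X(-582, -281) + 1694859/(-505350)) - 1371986 = ((2 + 9*(-281)²) + 1694859/(-505350)) - 1371986 = ((2 + 9*78961) + 1694859*(-1/505350)) - 1371986 = ((2 + 710649) - 564953/168450) - 1371986 = (710651 - 564953/168450) - 1371986 = 119708595997/168450 - 1371986 = -111402445703/168450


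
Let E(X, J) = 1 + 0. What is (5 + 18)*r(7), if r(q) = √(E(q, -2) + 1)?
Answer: 23*√2 ≈ 32.527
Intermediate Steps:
E(X, J) = 1
r(q) = √2 (r(q) = √(1 + 1) = √2)
(5 + 18)*r(7) = (5 + 18)*√2 = 23*√2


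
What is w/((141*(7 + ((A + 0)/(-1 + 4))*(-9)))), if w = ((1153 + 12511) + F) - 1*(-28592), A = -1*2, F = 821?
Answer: 14359/611 ≈ 23.501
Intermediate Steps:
A = -2
w = 43077 (w = ((1153 + 12511) + 821) - 1*(-28592) = (13664 + 821) + 28592 = 14485 + 28592 = 43077)
w/((141*(7 + ((A + 0)/(-1 + 4))*(-9)))) = 43077/((141*(7 + ((-2 + 0)/(-1 + 4))*(-9)))) = 43077/((141*(7 - 2/3*(-9)))) = 43077/((141*(7 - 2*⅓*(-9)))) = 43077/((141*(7 - ⅔*(-9)))) = 43077/((141*(7 + 6))) = 43077/((141*13)) = 43077/1833 = 43077*(1/1833) = 14359/611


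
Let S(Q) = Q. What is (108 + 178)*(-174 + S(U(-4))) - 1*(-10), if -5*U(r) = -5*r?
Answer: -50898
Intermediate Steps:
U(r) = r (U(r) = -(-1)*r = r)
(108 + 178)*(-174 + S(U(-4))) - 1*(-10) = (108 + 178)*(-174 - 4) - 1*(-10) = 286*(-178) + 10 = -50908 + 10 = -50898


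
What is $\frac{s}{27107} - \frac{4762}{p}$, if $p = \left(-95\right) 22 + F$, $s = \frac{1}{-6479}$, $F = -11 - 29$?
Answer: $\frac{418166107328}{187041959445} \approx 2.2357$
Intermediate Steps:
$F = -40$ ($F = -11 - 29 = -40$)
$s = - \frac{1}{6479} \approx -0.00015434$
$p = -2130$ ($p = \left(-95\right) 22 - 40 = -2090 - 40 = -2130$)
$\frac{s}{27107} - \frac{4762}{p} = - \frac{1}{6479 \cdot 27107} - \frac{4762}{-2130} = \left(- \frac{1}{6479}\right) \frac{1}{27107} - - \frac{2381}{1065} = - \frac{1}{175626253} + \frac{2381}{1065} = \frac{418166107328}{187041959445}$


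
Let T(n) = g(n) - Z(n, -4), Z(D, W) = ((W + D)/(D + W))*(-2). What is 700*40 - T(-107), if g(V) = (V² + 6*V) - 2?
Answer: 17193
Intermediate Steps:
g(V) = -2 + V² + 6*V
Z(D, W) = -2 (Z(D, W) = ((D + W)/(D + W))*(-2) = 1*(-2) = -2)
T(n) = n² + 6*n (T(n) = (-2 + n² + 6*n) - 1*(-2) = (-2 + n² + 6*n) + 2 = n² + 6*n)
700*40 - T(-107) = 700*40 - (-107)*(6 - 107) = 28000 - (-107)*(-101) = 28000 - 1*10807 = 28000 - 10807 = 17193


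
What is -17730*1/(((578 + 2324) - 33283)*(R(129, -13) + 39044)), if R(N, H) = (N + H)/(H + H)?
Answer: 2955/197676703 ≈ 1.4949e-5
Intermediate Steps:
R(N, H) = (H + N)/(2*H) (R(N, H) = (H + N)/((2*H)) = (H + N)*(1/(2*H)) = (H + N)/(2*H))
-17730*1/(((578 + 2324) - 33283)*(R(129, -13) + 39044)) = -17730*1/(((½)*(-13 + 129)/(-13) + 39044)*((578 + 2324) - 33283)) = -17730*1/((2902 - 33283)*((½)*(-1/13)*116 + 39044)) = -17730*(-1/(30381*(-58/13 + 39044))) = -17730/((507514/13)*(-30381)) = -17730/(-1186060218) = -17730*(-1/1186060218) = 2955/197676703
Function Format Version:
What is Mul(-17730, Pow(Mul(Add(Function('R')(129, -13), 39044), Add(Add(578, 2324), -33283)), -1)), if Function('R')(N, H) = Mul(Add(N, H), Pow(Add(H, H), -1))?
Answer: Rational(2955, 197676703) ≈ 1.4949e-5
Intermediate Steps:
Function('R')(N, H) = Mul(Rational(1, 2), Pow(H, -1), Add(H, N)) (Function('R')(N, H) = Mul(Add(H, N), Pow(Mul(2, H), -1)) = Mul(Add(H, N), Mul(Rational(1, 2), Pow(H, -1))) = Mul(Rational(1, 2), Pow(H, -1), Add(H, N)))
Mul(-17730, Pow(Mul(Add(Function('R')(129, -13), 39044), Add(Add(578, 2324), -33283)), -1)) = Mul(-17730, Pow(Mul(Add(Mul(Rational(1, 2), Pow(-13, -1), Add(-13, 129)), 39044), Add(Add(578, 2324), -33283)), -1)) = Mul(-17730, Pow(Mul(Add(Mul(Rational(1, 2), Rational(-1, 13), 116), 39044), Add(2902, -33283)), -1)) = Mul(-17730, Pow(Mul(Add(Rational(-58, 13), 39044), -30381), -1)) = Mul(-17730, Pow(Mul(Rational(507514, 13), -30381), -1)) = Mul(-17730, Pow(-1186060218, -1)) = Mul(-17730, Rational(-1, 1186060218)) = Rational(2955, 197676703)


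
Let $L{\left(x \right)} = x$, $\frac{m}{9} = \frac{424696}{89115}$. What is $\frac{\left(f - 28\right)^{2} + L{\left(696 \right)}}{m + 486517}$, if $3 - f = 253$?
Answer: $\frac{2316395900}{14453261573} \approx 0.16027$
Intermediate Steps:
$f = -250$ ($f = 3 - 253 = -250$)
$m = \frac{1274088}{29705}$ ($m = 9 \cdot \frac{424696}{89115} = \frac{1274088}{29705} \approx 42.891$)
$\frac{\left(f - 28\right)^{2} + L{\left(696 \right)}}{m + 486517} = \frac{\left(-250 - 28\right)^{2} + 696}{\frac{1274088}{29705} + 486517} = \frac{\left(-278\right)^{2} + 696}{\frac{14453261573}{29705}} = \left(77284 + 696\right) \frac{29705}{14453261573} = 77980 \cdot \frac{29705}{14453261573} = \frac{2316395900}{14453261573}$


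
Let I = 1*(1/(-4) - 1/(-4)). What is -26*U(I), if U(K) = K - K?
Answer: 0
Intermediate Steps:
I = 0 (I = 1*(1*(-¼) - 1*(-¼)) = 1*(-¼ + ¼) = 1*0 = 0)
U(K) = 0
-26*U(I) = -26*0 = 0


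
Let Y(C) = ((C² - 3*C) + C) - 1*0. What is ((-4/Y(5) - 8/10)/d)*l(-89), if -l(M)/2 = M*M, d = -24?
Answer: -31684/45 ≈ -704.09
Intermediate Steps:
Y(C) = C² - 2*C (Y(C) = (C² - 2*C) + 0 = C² - 2*C)
l(M) = -2*M² (l(M) = -2*M*M = -2*M²)
((-4/Y(5) - 8/10)/d)*l(-89) = ((-4*1/(5*(-2 + 5)) - 8/10)/(-24))*(-2*(-89)²) = ((-4/(5*3) - 8*⅒)*(-1/24))*(-2*7921) = ((-4/15 - ⅘)*(-1/24))*(-15842) = -16/15*(-1/24)*(-15842) = (2/45)*(-15842) = -31684/45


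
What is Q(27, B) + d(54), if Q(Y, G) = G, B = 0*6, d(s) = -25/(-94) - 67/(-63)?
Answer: 7873/5922 ≈ 1.3294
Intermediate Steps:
d(s) = 7873/5922 (d(s) = -25*(-1/94) - 67*(-1/63) = 25/94 + 67/63 = 7873/5922)
B = 0
Q(27, B) + d(54) = 0 + 7873/5922 = 7873/5922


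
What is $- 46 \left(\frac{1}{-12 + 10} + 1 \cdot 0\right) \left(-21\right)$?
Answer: $-483$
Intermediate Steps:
$- 46 \left(\frac{1}{-12 + 10} + 1 \cdot 0\right) \left(-21\right) = - 46 \left(\frac{1}{-2} + 0\right) \left(-21\right) = - 46 \left(- \frac{1}{2} + 0\right) \left(-21\right) = \left(-46\right) \left(- \frac{1}{2}\right) \left(-21\right) = 23 \left(-21\right) = -483$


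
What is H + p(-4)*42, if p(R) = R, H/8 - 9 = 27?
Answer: 120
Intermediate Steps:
H = 288 (H = 72 + 8*27 = 72 + 216 = 288)
H + p(-4)*42 = 288 - 4*42 = 288 - 168 = 120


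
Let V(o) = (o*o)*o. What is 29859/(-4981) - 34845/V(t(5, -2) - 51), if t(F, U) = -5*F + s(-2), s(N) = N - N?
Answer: -12933821439/2186539456 ≈ -5.9152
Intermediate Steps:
s(N) = 0
t(F, U) = -5*F (t(F, U) = -5*F + 0 = -5*F)
V(o) = o**3 (V(o) = o**2*o = o**3)
29859/(-4981) - 34845/V(t(5, -2) - 51) = 29859/(-4981) - 34845/(-5*5 - 51)**3 = 29859*(-1/4981) - 34845/(-25 - 51)**3 = -29859/4981 - 34845/((-76)**3) = -29859/4981 - 34845/(-438976) = -29859/4981 - 34845*(-1/438976) = -29859/4981 + 34845/438976 = -12933821439/2186539456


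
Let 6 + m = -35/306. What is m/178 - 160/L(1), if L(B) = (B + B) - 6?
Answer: 2176849/54468 ≈ 39.966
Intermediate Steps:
L(B) = -6 + 2*B (L(B) = 2*B - 6 = -6 + 2*B)
m = -1871/306 (m = -6 - 35/306 = -1871/306 ≈ -6.1144)
m/178 - 160/L(1) = -1871/306/178 - 160/(-6 + 2*1) = -1871/306*1/178 - 160/(-6 + 2) = -1871/54468 - 160/(-4) = -1871/54468 - 160*(-1/4) = -1871/54468 + 40 = 2176849/54468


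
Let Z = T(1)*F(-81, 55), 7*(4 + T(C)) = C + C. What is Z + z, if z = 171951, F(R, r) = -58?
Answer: 1205165/7 ≈ 1.7217e+5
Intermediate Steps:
T(C) = -4 + 2*C/7 (T(C) = -4 + (C + C)/7 = -4 + (2*C)/7 = -4 + 2*C/7)
Z = 1508/7 (Z = (-4 + (2/7)*1)*(-58) = (-4 + 2/7)*(-58) = -26/7*(-58) = 1508/7 ≈ 215.43)
Z + z = 1508/7 + 171951 = 1205165/7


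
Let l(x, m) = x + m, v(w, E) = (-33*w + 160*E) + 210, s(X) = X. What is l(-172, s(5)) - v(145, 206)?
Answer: -28552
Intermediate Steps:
v(w, E) = 210 - 33*w + 160*E
l(x, m) = m + x
l(-172, s(5)) - v(145, 206) = (5 - 172) - (210 - 33*145 + 160*206) = -167 - (210 - 4785 + 32960) = -167 - 1*28385 = -167 - 28385 = -28552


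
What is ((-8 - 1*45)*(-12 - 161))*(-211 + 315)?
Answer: 953576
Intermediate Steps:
((-8 - 1*45)*(-12 - 161))*(-211 + 315) = ((-8 - 45)*(-173))*104 = -53*(-173)*104 = 9169*104 = 953576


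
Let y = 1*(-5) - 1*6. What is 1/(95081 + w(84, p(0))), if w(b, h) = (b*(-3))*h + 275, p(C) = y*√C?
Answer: 1/95356 ≈ 1.0487e-5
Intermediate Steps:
y = -11 (y = -5 - 6 = -11)
p(C) = -11*√C
w(b, h) = 275 - 3*b*h (w(b, h) = (-3*b)*h + 275 = -3*b*h + 275 = 275 - 3*b*h)
1/(95081 + w(84, p(0))) = 1/(95081 + (275 - 3*84*(-11*√0))) = 1/(95081 + (275 - 3*84*(-11*0))) = 1/(95081 + (275 - 3*84*0)) = 1/(95081 + (275 + 0)) = 1/(95081 + 275) = 1/95356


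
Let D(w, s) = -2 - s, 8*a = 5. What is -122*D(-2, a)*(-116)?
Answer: -37149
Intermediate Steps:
a = 5/8 (a = (1/8)*5 = 5/8 ≈ 0.62500)
-122*D(-2, a)*(-116) = -122*(-2 - 1*5/8)*(-116) = -122*(-2 - 5/8)*(-116) = -122*(-21/8)*(-116) = (1281/4)*(-116) = -37149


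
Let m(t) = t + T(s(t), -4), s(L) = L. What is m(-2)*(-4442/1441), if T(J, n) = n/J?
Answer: 0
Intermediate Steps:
m(t) = t - 4/t
m(-2)*(-4442/1441) = (-2 - 4/(-2))*(-4442/1441) = (-2 - 4*(-1/2))*(-4442*1/1441) = (-2 + 2)*(-4442/1441) = 0*(-4442/1441) = 0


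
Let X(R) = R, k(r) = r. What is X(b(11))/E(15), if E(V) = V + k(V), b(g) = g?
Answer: 11/30 ≈ 0.36667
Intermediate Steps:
E(V) = 2*V (E(V) = V + V = 2*V)
X(b(11))/E(15) = 11/((2*15)) = 11/30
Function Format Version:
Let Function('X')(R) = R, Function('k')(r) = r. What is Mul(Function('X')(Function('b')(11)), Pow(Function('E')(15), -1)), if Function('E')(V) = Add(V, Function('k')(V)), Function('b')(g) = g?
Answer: Rational(11, 30) ≈ 0.36667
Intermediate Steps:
Function('E')(V) = Mul(2, V) (Function('E')(V) = Add(V, V) = Mul(2, V))
Mul(Function('X')(Function('b')(11)), Pow(Function('E')(15), -1)) = Mul(11, Pow(Mul(2, 15), -1)) = Mul(11, Pow(30, -1)) = Mul(11, Rational(1, 30)) = Rational(11, 30)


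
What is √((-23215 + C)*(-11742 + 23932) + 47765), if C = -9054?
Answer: I*√393311345 ≈ 19832.0*I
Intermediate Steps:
√((-23215 + C)*(-11742 + 23932) + 47765) = √((-23215 - 9054)*(-11742 + 23932) + 47765) = √(-32269*12190 + 47765) = √(-393359110 + 47765) = √(-393311345) = I*√393311345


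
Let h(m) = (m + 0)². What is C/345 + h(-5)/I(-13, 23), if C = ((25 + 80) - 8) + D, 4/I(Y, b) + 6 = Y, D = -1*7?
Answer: -10901/92 ≈ -118.49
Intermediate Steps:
D = -7
I(Y, b) = 4/(-6 + Y)
h(m) = m²
C = 90 (C = ((25 + 80) - 8) - 7 = (105 - 8) - 7 = 97 - 7 = 90)
C/345 + h(-5)/I(-13, 23) = 90/345 + (-5)²/((4/(-6 - 13))) = 90*(1/345) + 25/((4/(-19))) = 6/23 + 25/((4*(-1/19))) = 6/23 + 25/(-4/19) = 6/23 + 25*(-19/4) = 6/23 - 475/4 = -10901/92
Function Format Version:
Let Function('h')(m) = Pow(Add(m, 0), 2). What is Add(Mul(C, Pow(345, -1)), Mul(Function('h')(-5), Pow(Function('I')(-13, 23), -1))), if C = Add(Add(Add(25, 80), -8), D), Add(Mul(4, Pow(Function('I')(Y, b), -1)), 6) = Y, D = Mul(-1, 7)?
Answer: Rational(-10901, 92) ≈ -118.49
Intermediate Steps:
D = -7
Function('I')(Y, b) = Mul(4, Pow(Add(-6, Y), -1))
Function('h')(m) = Pow(m, 2)
C = 90 (C = Add(Add(Add(25, 80), -8), -7) = Add(Add(105, -8), -7) = Add(97, -7) = 90)
Add(Mul(C, Pow(345, -1)), Mul(Function('h')(-5), Pow(Function('I')(-13, 23), -1))) = Add(Mul(90, Pow(345, -1)), Mul(Pow(-5, 2), Pow(Mul(4, Pow(Add(-6, -13), -1)), -1))) = Add(Mul(90, Rational(1, 345)), Mul(25, Pow(Mul(4, Pow(-19, -1)), -1))) = Add(Rational(6, 23), Mul(25, Pow(Mul(4, Rational(-1, 19)), -1))) = Add(Rational(6, 23), Mul(25, Pow(Rational(-4, 19), -1))) = Add(Rational(6, 23), Mul(25, Rational(-19, 4))) = Add(Rational(6, 23), Rational(-475, 4)) = Rational(-10901, 92)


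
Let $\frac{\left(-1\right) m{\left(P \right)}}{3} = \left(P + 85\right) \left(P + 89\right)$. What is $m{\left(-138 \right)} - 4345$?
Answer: $-12136$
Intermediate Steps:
$m{\left(P \right)} = - 3 \left(85 + P\right) \left(89 + P\right)$ ($m{\left(P \right)} = - 3 \left(P + 85\right) \left(P + 89\right) = - 3 \left(85 + P\right) \left(89 + P\right)$)
$m{\left(-138 \right)} - 4345 = \left(-22695 - -72036 - 3 \left(-138\right)^{2}\right) - 4345 = \left(-22695 + 72036 - 57132\right) - 4345 = -7791 - 4345 = -12136$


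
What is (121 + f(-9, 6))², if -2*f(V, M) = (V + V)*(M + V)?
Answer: 8836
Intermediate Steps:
f(V, M) = -V*(M + V) (f(V, M) = -(V + V)*(M + V)/2 = -2*V*(M + V)/2 = -V*(M + V))
(121 + f(-9, 6))² = (121 - 1*(-9)*(6 - 9))² = (121 - 1*(-9)*(-3))² = (121 - 27)² = 94² = 8836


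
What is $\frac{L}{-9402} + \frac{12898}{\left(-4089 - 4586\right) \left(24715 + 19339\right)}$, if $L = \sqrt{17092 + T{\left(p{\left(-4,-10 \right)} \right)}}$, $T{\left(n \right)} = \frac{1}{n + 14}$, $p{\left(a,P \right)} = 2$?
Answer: $- \frac{6449}{191084225} - \frac{\sqrt{273473}}{37608} \approx -0.013939$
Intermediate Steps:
$T{\left(n \right)} = \frac{1}{14 + n}$
$L = \frac{\sqrt{273473}}{4}$ ($L = \sqrt{17092 + \frac{1}{14 + 2}} = \sqrt{17092 + \frac{1}{16}} = \sqrt{\frac{273473}{16}} = \frac{\sqrt{273473}}{4} \approx 130.74$)
$\frac{L}{-9402} + \frac{12898}{\left(-4089 - 4586\right) \left(24715 + 19339\right)} = \frac{\frac{1}{4} \sqrt{273473}}{-9402} + \frac{12898}{\left(-4089 - 4586\right) \left(24715 + 19339\right)} = \frac{\sqrt{273473}}{4} \left(- \frac{1}{9402}\right) + \frac{12898}{\left(-8675\right) 44054} = - \frac{\sqrt{273473}}{37608} + \frac{12898}{-382168450} = - \frac{\sqrt{273473}}{37608} + 12898 \left(- \frac{1}{382168450}\right) = - \frac{\sqrt{273473}}{37608} - \frac{6449}{191084225} = - \frac{6449}{191084225} - \frac{\sqrt{273473}}{37608}$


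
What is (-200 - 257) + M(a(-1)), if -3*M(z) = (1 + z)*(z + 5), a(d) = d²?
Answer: -461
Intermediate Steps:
M(z) = -(1 + z)*(5 + z)/3 (M(z) = -(1 + z)*(z + 5)/3 = -(1 + z)*(5 + z)/3)
(-200 - 257) + M(a(-1)) = (-200 - 257) + (-5/3 - 2*(-1)² - ((-1)²)²/3) = -457 + (-5/3 - 2*1 - ⅓*1²) = -457 + (-5/3 - 2 - ⅓*1) = -457 + (-5/3 - 2 - ⅓) = -457 - 4 = -461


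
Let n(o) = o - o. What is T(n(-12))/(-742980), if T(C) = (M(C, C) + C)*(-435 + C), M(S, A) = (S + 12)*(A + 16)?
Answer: 48/427 ≈ 0.11241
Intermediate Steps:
n(o) = 0
M(S, A) = (12 + S)*(16 + A)
T(C) = (-435 + C)*(192 + C² + 29*C) (T(C) = ((192 + 12*C + 16*C + C*C) + C)*(-435 + C) = ((192 + 12*C + 16*C + C²) + C)*(-435 + C) = ((192 + C² + 28*C) + C)*(-435 + C) = (192 + C² + 29*C)*(-435 + C) = (-435 + C)*(192 + C² + 29*C))
T(n(-12))/(-742980) = (-83520 + 0³ - 12423*0 - 406*0²)/(-742980) = (-83520 + 0 + 0 - 406*0)*(-1/742980) = (-83520 + 0 + 0 + 0)*(-1/742980) = -83520*(-1/742980) = 48/427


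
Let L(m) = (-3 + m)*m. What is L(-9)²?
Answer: 11664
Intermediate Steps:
L(m) = m*(-3 + m)
L(-9)² = (-9*(-3 - 9))² = (-9*(-12))² = 108² = 11664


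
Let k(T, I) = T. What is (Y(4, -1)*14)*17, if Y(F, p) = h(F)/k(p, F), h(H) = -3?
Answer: 714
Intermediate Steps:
Y(F, p) = -3/p
(Y(4, -1)*14)*17 = (-3/(-1)*14)*17 = (-3*(-1)*14)*17 = (3*14)*17 = 42*17 = 714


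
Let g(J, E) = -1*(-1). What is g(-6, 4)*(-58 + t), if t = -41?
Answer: -99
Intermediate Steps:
g(J, E) = 1
g(-6, 4)*(-58 + t) = 1*(-58 - 41) = 1*(-99) = -99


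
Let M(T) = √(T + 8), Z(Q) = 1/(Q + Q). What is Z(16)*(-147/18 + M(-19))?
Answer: -49/192 + I*√11/32 ≈ -0.25521 + 0.10364*I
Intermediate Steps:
Z(Q) = 1/(2*Q)
M(T) = √(8 + T)
Z(16)*(-147/18 + M(-19)) = ((½)/16)*(-147/18 + √(8 - 19)) = ((½)*(1/16))*(-147*1/18 + √(-11)) = (-49/6 + I*√11)/32 = -49/192 + I*√11/32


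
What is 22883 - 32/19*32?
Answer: 433753/19 ≈ 22829.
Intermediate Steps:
22883 - 32/19*32 = 22883 - 1024/19 = 433753/19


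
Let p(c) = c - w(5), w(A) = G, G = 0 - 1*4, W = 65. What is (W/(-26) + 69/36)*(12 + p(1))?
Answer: -119/12 ≈ -9.9167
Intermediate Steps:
G = -4 (G = 0 - 4 = -4)
w(A) = -4
p(c) = 4 + c (p(c) = c - 1*(-4) = c + 4 = 4 + c)
(W/(-26) + 69/36)*(12 + p(1)) = (65/(-26) + 69/36)*(12 + (4 + 1)) = (65*(-1/26) + 69*(1/36))*(12 + 5) = (-5/2 + 23/12)*17 = -7/12*17 = -119/12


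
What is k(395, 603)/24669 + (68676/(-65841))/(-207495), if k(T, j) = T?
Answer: 199928040547/12482220068865 ≈ 0.016017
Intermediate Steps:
k(395, 603)/24669 + (68676/(-65841))/(-207495) = 395/24669 + (68676/(-65841))/(-207495) = 395*(1/24669) + (68676*(-1/65841))*(-1/207495) = 395/24669 - 22892/21947*(-1/207495) = 395/24669 + 22892/4553892765 = 199928040547/12482220068865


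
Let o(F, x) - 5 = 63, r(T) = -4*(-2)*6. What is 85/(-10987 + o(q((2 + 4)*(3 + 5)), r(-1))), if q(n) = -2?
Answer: -85/10919 ≈ -0.0077846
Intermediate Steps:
r(T) = 48 (r(T) = 8*6 = 48)
o(F, x) = 68 (o(F, x) = 5 + 63 = 68)
85/(-10987 + o(q((2 + 4)*(3 + 5)), r(-1))) = 85/(-10987 + 68) = 85/(-10919) = 85*(-1/10919) = -85/10919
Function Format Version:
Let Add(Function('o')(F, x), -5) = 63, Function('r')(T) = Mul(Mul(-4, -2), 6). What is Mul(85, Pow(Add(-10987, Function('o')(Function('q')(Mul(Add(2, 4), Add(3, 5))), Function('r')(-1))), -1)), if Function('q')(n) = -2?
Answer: Rational(-85, 10919) ≈ -0.0077846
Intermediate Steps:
Function('r')(T) = 48 (Function('r')(T) = Mul(8, 6) = 48)
Function('o')(F, x) = 68 (Function('o')(F, x) = Add(5, 63) = 68)
Mul(85, Pow(Add(-10987, Function('o')(Function('q')(Mul(Add(2, 4), Add(3, 5))), Function('r')(-1))), -1)) = Mul(85, Pow(Add(-10987, 68), -1)) = Mul(85, Pow(-10919, -1)) = Mul(85, Rational(-1, 10919)) = Rational(-85, 10919)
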